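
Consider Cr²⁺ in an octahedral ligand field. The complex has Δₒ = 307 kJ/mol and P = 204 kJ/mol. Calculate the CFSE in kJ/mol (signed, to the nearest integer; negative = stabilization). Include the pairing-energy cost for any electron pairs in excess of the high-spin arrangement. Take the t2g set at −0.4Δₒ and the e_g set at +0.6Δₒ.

Cr²⁺: group 6, so d-count = 6 − 2 = 4.
With Δₒ > P the complex is low-spin.
Configuration: t2g^4 e_g^0.
Orbital CFSE = -1.6Δₒ = -1.6 × 307 = -491 kJ/mol.
Excess pairs vs high-spin: 1 − 0 = 1; pairing cost = +204 kJ/mol.
Net CFSE = -491 + 204 = -287 kJ/mol.

-287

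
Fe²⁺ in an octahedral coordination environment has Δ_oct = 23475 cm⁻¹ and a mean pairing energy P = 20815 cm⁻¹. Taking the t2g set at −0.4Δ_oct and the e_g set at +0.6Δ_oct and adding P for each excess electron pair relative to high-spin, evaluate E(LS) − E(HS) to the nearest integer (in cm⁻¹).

Fe is in group 8, so Fe²⁺ is d⁶ (8 − 2 = 6).
High-spin d⁶ fills as t2g^4 e_g^2 with CFSE 4(−0.4) + 2(+0.6) = -0.4Δ_oct = -9390 cm⁻¹.
Low-spin: t2g^6 e_g^0, orbital CFSE = -2.4Δ_oct = -56340 cm⁻¹; plus 2 excess pairs × P = +41630 cm⁻¹; total -14710 cm⁻¹.
E(LS) − E(HS) = -14710 − (-9390) = -5320 cm⁻¹.

-5320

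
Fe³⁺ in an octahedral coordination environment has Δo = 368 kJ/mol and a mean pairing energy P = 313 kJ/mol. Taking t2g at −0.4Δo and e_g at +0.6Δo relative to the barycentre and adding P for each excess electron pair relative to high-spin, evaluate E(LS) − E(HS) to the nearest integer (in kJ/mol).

Fe³⁺: group 8, so d-count = 8 − 3 = 5.
High-spin d⁵ fills as t2g^3 e_g^2 with CFSE 3(−0.4) + 2(+0.6) = 0.0Δo = 0 kJ/mol.
Low-spin: t2g^5 e_g^0, orbital CFSE = -2.0Δo = -736 kJ/mol; plus 2 excess pairs × P = +626 kJ/mol; total -110 kJ/mol.
Thus E(LS) − E(HS) = -110 kJ/mol.

-110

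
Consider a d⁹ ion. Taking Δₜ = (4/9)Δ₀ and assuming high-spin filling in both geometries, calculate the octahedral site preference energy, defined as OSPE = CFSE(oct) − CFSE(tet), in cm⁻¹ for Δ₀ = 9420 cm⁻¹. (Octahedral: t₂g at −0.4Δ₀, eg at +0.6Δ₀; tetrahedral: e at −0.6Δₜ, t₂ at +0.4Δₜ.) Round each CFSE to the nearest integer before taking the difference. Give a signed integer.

-3977

Octahedral high-spin t2g^6 e_g^3: CFSE = -0.6 × 9420 = -5652 cm⁻¹.
Tetrahedral e^4 t2^5 gives -0.4Δₜ = -0.4 × (4/9) × 9420 = -1675 cm⁻¹.
OSPE = -5652 − (-1675) = -3977 cm⁻¹.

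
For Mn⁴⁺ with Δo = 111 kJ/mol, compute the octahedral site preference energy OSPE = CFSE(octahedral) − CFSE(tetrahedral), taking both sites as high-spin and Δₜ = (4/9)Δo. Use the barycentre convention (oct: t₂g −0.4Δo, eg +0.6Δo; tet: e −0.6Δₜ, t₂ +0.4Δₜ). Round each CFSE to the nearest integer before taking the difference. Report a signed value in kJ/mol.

Mn⁴⁺: group 7, so d-count = 7 − 4 = 3.
In an octahedral site d³ (HS) is t2g^3 e_g^0, giving CFSE(oct) = -1.2Δo = -133 kJ/mol.
Tetrahedral: e^2 t2^1, CFSE = 2(−0.6) + 1(+0.4) = -0.8Δₜ = -0.8 × (4/9) × 111 = -39 kJ/mol.
OSPE = -133 − (-39) = -94 kJ/mol.

-94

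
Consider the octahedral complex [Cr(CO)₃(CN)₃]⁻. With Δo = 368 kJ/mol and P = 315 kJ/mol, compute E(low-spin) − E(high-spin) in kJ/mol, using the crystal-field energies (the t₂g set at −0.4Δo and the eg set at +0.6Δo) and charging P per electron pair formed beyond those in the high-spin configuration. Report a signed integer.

Ligand charges: 3×(+0) from CO and 3×(-1) from CN⁻ sum to -3; with overall charge -1, Cr is +2.
Cr²⁺: group 6, so d-count = 6 − 2 = 4.
In the high-spin limit (t₂g³ eg¹) the orbital term is -0.6Δo = -221 kJ/mol, with no excess pairing.
Low-spin: t₂g⁴ eg⁰, orbital CFSE = -1.6Δo = -589 kJ/mol; plus 1 excess pair × P = +315 kJ/mol; total -274 kJ/mol.
Thus E(LS) − E(HS) = -53 kJ/mol.

-53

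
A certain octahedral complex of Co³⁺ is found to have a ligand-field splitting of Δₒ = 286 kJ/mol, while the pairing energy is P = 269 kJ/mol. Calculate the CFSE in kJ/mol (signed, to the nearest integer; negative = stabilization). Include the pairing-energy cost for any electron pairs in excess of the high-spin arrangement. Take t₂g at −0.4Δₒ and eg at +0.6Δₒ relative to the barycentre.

-148

Co is in group 9, so Co³⁺ is d⁶ (9 − 3 = 6).
Since Δₒ = 286 kJ/mol > P = 269 kJ/mol, the complex adopts the low-spin configuration.
Configuration: t₂g⁶ eg⁰.
Orbital CFSE = -2.4Δₒ = -2.4 × 286 = -686 kJ/mol.
Excess pairs vs high-spin: 3 − 1 = 2; pairing cost = +538 kJ/mol.
Net CFSE = -686 + 538 = -148 kJ/mol.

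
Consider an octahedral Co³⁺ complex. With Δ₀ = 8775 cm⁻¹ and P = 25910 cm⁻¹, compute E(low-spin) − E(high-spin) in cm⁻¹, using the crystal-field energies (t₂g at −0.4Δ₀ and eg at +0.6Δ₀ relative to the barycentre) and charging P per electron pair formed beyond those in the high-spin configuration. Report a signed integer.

Group 9 minus oxidation state +3 gives a d⁶ configuration for Co³⁺.
High-spin: t₂g⁴ eg², CFSE = -0.4Δ₀ = -3510 cm⁻¹.
For low-spin the configuration is t₂g⁶ eg⁰: orbital energy -2.4 × 8775 = -21060 cm⁻¹, and 2 additional pairs relative to high-spin add 51820 cm⁻¹, giving 30760 cm⁻¹.
Thus E(LS) − E(HS) = 34270 cm⁻¹.

34270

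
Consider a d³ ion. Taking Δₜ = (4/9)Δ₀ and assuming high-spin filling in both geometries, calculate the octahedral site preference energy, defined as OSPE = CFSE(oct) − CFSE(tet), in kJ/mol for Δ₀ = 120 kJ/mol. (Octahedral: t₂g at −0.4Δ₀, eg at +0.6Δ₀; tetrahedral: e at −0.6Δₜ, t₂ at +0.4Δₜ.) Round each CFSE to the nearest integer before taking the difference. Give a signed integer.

In an octahedral site d³ (HS) is t2g^3 e_g^0, giving CFSE(oct) = -1.2Δ₀ = -144 kJ/mol.
In a tetrahedral site the filling is e^2 t2^1: CFSE(tet) = -0.8Δₜ = -0.8 × (4/9)(120) = -43 kJ/mol.
Subtracting, OSPE = -144 − (-43) = -101 kJ/mol.

-101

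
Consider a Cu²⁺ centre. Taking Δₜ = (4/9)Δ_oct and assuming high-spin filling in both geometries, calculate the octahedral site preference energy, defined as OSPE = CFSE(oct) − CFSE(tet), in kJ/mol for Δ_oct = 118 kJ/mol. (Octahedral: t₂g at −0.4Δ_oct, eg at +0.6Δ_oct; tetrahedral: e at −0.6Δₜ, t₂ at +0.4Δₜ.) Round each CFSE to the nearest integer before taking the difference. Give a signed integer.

Cu²⁺: group 11, so d-count = 11 − 2 = 9.
Octahedral high-spin t2g^6 e_g^3: CFSE = -0.6 × 118 = -71 kJ/mol.
Tetrahedral e^4 t2^5 gives -0.4Δₜ = -0.4 × (4/9) × 118 = -21 kJ/mol.
Subtracting, OSPE = -71 − (-21) = -50 kJ/mol.

-50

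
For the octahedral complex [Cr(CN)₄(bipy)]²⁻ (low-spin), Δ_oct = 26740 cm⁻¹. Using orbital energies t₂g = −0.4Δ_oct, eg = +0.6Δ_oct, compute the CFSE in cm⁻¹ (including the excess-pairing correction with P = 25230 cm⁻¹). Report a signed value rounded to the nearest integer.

-17554

Ligand charges: 4×(-1) from CN⁻ and 1×(+0) from bipy sum to -4; with overall charge -2, Cr is +2.
Cr²⁺: group 6, so d-count = 6 − 2 = 4.
The d⁴ electrons fill as t₂g⁴ eg⁰.
Orbital CFSE = 4(-0.4) + 0(0.6) = -1.6Δ_oct = -1.6 × 26740 = -42784 cm⁻¹.
High-spin d⁴ would be t₂g³ eg¹ with 0 pairs; low-spin has 1, so 1 excess pair costs +1P = +25230 cm⁻¹.
Combining: -42784 + 25230 = -17554 cm⁻¹.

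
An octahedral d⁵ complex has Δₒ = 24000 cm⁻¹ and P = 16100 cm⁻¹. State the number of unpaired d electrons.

1

With Δₒ > P the complex is low-spin.
Configuration: t₂g⁵ eg⁰.
Unpaired electrons: 1.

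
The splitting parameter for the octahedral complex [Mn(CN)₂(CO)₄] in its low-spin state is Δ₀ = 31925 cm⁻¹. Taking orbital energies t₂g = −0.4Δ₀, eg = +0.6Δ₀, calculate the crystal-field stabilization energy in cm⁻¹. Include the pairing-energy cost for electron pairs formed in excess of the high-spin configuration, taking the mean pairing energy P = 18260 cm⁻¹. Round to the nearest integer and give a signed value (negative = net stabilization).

-27330

Ligand charges: 2×(-1) from CN⁻ and 4×(+0) from CO sum to -2; with overall charge +0, Mn is +2.
Group 7 minus oxidation state +2 gives a d⁵ configuration for Mn²⁺.
Configuration: t₂g⁵ eg⁰.
Orbital CFSE = 5(-0.4) + 0(0.6) = -2.0Δ₀ = -2.0 × 31925 = -63850 cm⁻¹.
Relative to high-spin t₂g³ eg² (0 paired), the low-spin configuration has 2 additional pairs, contributing +2 × 18260 = +36520 cm⁻¹.
Net CFSE = -63850 + 36520 = -27330 cm⁻¹.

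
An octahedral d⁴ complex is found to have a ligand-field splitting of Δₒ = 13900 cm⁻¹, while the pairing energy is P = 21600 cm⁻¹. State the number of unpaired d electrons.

4

Δₒ < P, so pairing is avoided: the ground state is high-spin.
Filling d⁴ accordingly: t2g^3 e_g^1.
Unpaired electrons: 4.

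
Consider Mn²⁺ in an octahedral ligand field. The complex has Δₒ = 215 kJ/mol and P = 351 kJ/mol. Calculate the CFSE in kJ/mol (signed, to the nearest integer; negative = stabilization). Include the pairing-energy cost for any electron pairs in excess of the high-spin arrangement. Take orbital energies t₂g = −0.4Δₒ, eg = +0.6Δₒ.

0

Mn sits in group 7; removing 2 electrons leaves Mn²⁺ with 7 − 2 = 5 d electrons.
Since Δₒ = 215 kJ/mol < P = 351 kJ/mol, the complex adopts the high-spin configuration.
Configuration: t₂g³ eg².
Orbital CFSE = 0.0Δₒ = 0.0 × 215 = 0 kJ/mol.
High-spin has no excess pairs, so no pairing correction applies.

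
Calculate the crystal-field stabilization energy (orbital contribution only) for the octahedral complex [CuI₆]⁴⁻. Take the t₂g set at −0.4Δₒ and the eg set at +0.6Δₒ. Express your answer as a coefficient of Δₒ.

-0.6 Δₒ

Each I⁻ contributes -1; 6 × (-1) = -6. With overall charge -4, Cu is in the +2 oxidation state.
Cu is in group 11, so Cu²⁺ is d⁹ (11 − 2 = 9).
Configuration: t₂g⁶ eg³.
CFSE = 6(-0.4Δₒ) + 3(0.6Δₒ) = -2.4Δₒ + 1.8Δₒ = -0.6Δₒ.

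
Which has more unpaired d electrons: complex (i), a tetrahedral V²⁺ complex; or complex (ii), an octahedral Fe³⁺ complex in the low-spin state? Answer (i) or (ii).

(i): V is in group 5, so V²⁺ is d³ (5 − 2 = 3); With tetrahedral geometry the complex is necessarily high-spin; e² t₂¹ → 3 unpaired.
(ii): Fe³⁺: group 8, so d-count = 8 − 3 = 5; t2g^5 e_g^0 → 1 unpaired.
So (i) has more unpaired electrons.

(i)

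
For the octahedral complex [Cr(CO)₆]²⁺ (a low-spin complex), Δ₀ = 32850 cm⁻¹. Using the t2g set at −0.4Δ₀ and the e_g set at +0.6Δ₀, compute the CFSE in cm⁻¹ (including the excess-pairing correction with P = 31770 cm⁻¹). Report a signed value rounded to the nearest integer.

CO is neutral, so the +2 overall charge sits on Cr: oxidation state +2.
Cr sits in group 6; removing 2 electrons leaves Cr²⁺ with 6 − 2 = 4 d electrons.
Configuration: t2g^4 e_g^0.
CFSE(orbital) = 4×(-0.4Δ₀) + 0×(0.6Δ₀) = -1.6Δ₀; with Δ₀ = 32850 cm⁻¹ that is -52560 cm⁻¹.
High-spin d⁴ would be t2g^3 e_g^1 with 0 pairs; low-spin has 1, so 1 excess pair costs +1P = +31770 cm⁻¹.
Net CFSE = -52560 + 31770 = -20790 cm⁻¹.

-20790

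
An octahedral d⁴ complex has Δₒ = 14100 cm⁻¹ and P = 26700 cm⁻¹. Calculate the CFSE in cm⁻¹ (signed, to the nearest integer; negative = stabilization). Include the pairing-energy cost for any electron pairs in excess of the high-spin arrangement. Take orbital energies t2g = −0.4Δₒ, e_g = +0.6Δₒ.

-8460

Since Δₒ = 14100 cm⁻¹ < P = 26700 cm⁻¹, the complex adopts the high-spin configuration.
Configuration: t2g^3 e_g^1.
Orbital CFSE = -0.6Δₒ = -0.6 × 14100 = -8460 cm⁻¹.
High-spin has no excess pairs, so no pairing correction applies.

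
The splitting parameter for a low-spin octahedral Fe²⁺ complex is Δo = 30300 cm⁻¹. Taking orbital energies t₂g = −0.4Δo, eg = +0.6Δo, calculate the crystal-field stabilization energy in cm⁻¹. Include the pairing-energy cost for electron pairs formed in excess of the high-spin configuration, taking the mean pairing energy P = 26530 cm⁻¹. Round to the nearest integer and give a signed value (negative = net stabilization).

Fe is in group 8, so Fe²⁺ is d⁶ (8 − 2 = 6).
The d⁶ electrons fill as t₂g⁶ eg⁰.
The orbital stabilization is -2.4Δo = -2.4 × 30300 = -72720 cm⁻¹.
Pairing penalty: 3 pairs vs 1 in the high-spin reference → 2 extra × P = 53060 cm⁻¹.
Net CFSE = -72720 + 53060 = -19660 cm⁻¹.

-19660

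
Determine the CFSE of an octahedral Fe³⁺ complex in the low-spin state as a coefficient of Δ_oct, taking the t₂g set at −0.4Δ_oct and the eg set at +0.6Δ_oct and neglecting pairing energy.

-2.0 Δ_oct

Fe sits in group 8; removing 3 electrons leaves Fe³⁺ with 8 − 3 = 5 d electrons.
Configuration: t₂g⁵ eg⁰.
CFSE = 5(-0.4Δ_oct) + 0(0.6Δ_oct) = -2.0Δ_oct + 0.0Δ_oct = -2.0Δ_oct.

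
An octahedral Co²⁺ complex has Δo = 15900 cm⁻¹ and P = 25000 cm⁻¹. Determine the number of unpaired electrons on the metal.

3

Co²⁺: group 9, so d-count = 9 − 2 = 7.
With Δo < P the complex is high-spin.
Filling d⁷ accordingly: t₂g⁵ eg².
Unpaired electrons: 3.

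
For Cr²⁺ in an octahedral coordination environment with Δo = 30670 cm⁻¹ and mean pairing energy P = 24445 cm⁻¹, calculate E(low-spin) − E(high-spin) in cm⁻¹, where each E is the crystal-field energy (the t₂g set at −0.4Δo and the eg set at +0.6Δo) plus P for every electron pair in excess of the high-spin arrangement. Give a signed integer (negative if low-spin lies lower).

Cr is in group 6, so Cr²⁺ is d⁴ (6 − 2 = 4).
High-spin: t₂g³ eg¹, CFSE = -0.6Δo = -18402 cm⁻¹.
Low-spin: t₂g⁴ eg⁰, orbital CFSE = -1.6Δo = -49072 cm⁻¹; plus 1 excess pair × P = +24445 cm⁻¹; total -24627 cm⁻¹.
E(LS) − E(HS) = -24627 − (-18402) = -6225 cm⁻¹.

-6225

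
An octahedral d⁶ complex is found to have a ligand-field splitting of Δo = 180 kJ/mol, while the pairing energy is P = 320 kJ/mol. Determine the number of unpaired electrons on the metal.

With Δo < P the complex is high-spin.
Filling d⁶ accordingly: t2g^4 e_g^2.
Unpaired electrons: 4.

4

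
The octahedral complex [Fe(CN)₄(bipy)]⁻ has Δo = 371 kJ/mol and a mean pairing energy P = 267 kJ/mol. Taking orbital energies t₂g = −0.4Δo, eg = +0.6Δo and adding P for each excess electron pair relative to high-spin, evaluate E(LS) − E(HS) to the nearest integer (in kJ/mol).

-208

Ligand charges: 4×(-1) from CN⁻ and 1×(+0) from bipy sum to -4; with overall charge -1, Fe is +3.
Group 8 minus oxidation state +3 gives a d⁵ configuration for Fe³⁺.
High-spin d⁵ fills as t₂g³ eg² with CFSE 3(−0.4) + 2(+0.6) = 0.0Δo = 0 kJ/mol.
For low-spin the configuration is t₂g⁵ eg⁰: orbital energy -2.0 × 371 = -742 kJ/mol, and 2 additional pairs relative to high-spin add 534 kJ/mol, giving -208 kJ/mol.
E(LS) − E(HS) = -208 − (0) = -208 kJ/mol.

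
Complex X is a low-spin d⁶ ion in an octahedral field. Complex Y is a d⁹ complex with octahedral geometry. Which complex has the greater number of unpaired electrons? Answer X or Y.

X: t2g^6 e_g^0 → 0 unpaired.
Y: For octahedral d⁹ the high- and low-spin configurations coincide; t2g^6 e_g^3 → 1 unpaired.
So Y has more unpaired electrons.

Y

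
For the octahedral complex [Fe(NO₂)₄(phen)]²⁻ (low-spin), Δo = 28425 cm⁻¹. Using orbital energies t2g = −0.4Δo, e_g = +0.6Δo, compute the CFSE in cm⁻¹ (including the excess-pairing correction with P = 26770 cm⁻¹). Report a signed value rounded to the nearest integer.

-14680

Ligand charges: 4×(-1) from NO₂⁻ and 1×(+0) from phen sum to -4; with overall charge -2, Fe is +2.
Fe²⁺: group 8, so d-count = 8 − 2 = 6.
Electron filling gives t2g^6 e_g^0.
CFSE(orbital) = 6×(-0.4Δo) + 0×(0.6Δo) = -2.4Δo; with Δo = 28425 cm⁻¹ that is -68220 cm⁻¹.
Pairing penalty: 3 pairs vs 1 in the high-spin reference → 2 extra × P = 53540 cm⁻¹.
Net CFSE = -68220 + 53540 = -14680 cm⁻¹.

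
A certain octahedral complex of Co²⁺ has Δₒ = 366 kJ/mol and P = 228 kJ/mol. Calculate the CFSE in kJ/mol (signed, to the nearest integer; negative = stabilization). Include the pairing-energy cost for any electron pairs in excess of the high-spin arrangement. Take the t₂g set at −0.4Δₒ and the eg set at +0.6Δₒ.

-431

Co is in group 9, so Co²⁺ is d⁷ (9 − 2 = 7).
Since Δₒ = 366 kJ/mol > P = 228 kJ/mol, the complex adopts the low-spin configuration.
Filling d⁷ accordingly: t₂g⁶ eg¹.
Orbital CFSE = -1.8Δₒ = -1.8 × 366 = -659 kJ/mol.
Excess pairs vs high-spin: 3 − 2 = 1; pairing cost = +228 kJ/mol.
Net CFSE = -659 + 228 = -431 kJ/mol.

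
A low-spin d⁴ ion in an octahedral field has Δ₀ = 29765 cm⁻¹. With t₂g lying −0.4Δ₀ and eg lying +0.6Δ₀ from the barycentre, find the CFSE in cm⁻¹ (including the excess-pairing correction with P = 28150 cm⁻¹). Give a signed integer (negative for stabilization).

The d⁴ electrons fill as t₂g⁴ eg⁰.
The orbital stabilization is -1.6Δ₀ = -1.6 × 29765 = -47624 cm⁻¹.
Relative to high-spin t₂g³ eg¹ (0 paired), the low-spin configuration has 1 additional pair, contributing +1 × 28150 = +28150 cm⁻¹.
Combining: -47624 + 28150 = -19474 cm⁻¹.

-19474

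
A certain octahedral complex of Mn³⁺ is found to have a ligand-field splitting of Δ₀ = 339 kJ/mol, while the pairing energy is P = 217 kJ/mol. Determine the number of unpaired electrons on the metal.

Mn is in group 7, so Mn³⁺ is d⁴ (7 − 3 = 4).
Since Δ₀ = 339 kJ/mol > P = 217 kJ/mol, the complex adopts the low-spin configuration.
Filling d⁴ accordingly: t2g^4 e_g^0.
Unpaired electrons: 2.

2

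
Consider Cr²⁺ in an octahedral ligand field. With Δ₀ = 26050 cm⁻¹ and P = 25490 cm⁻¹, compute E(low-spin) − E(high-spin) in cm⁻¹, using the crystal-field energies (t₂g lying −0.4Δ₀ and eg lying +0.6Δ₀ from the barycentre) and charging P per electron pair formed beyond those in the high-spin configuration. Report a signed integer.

Group 6 minus oxidation state +2 gives a d⁴ configuration for Cr²⁺.
High-spin: t₂g³ eg¹, CFSE = -0.6Δ₀ = -15630 cm⁻¹.
Low-spin t₂g⁴ eg⁰ gives -1.6Δ₀ = -41680 cm⁻¹, but forming 1 extra pair costs 1P = 25490 cm⁻¹, so E(LS) = -41680 + 25490 = -16190 cm⁻¹.
The difference is -16190 − (-15630) = -560 cm⁻¹, so low-spin lies lower.

-560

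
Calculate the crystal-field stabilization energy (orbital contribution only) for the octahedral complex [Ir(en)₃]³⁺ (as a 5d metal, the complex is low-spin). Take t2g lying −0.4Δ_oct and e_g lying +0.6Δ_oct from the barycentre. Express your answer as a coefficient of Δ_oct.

en is neutral, so the +3 overall charge sits on Ir: oxidation state +3.
Ir sits in group 9; removing 3 electrons leaves Ir³⁺ with 9 − 3 = 6 d electrons.
Configuration: t2g^6 e_g^0.
CFSE = 6(-0.4Δ_oct) + 0(0.6Δ_oct) = -2.4Δ_oct + 0.0Δ_oct = -2.4Δ_oct.

-2.4 Δ_oct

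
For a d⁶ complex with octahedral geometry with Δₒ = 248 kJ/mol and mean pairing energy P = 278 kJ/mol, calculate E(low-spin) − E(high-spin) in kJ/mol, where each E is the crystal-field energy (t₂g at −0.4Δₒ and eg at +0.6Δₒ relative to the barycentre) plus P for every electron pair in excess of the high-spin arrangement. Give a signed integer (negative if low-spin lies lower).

60

High-spin: t₂g⁴ eg², CFSE = -0.4Δₒ = -99 kJ/mol.
For low-spin the configuration is t₂g⁶ eg⁰: orbital energy -2.4 × 248 = -595 kJ/mol, and 2 additional pairs relative to high-spin add 556 kJ/mol, giving -39 kJ/mol.
Thus E(LS) − E(HS) = 60 kJ/mol.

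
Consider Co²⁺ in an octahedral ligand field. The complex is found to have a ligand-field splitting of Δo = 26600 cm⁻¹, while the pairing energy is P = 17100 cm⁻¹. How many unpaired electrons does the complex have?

1

Co sits in group 9; removing 2 electrons leaves Co²⁺ with 9 − 2 = 7 d electrons.
Since Δo = 26600 cm⁻¹ > P = 17100 cm⁻¹, the complex adopts the low-spin configuration.
That gives t2g^6 e_g^1.
Unpaired electrons: 1.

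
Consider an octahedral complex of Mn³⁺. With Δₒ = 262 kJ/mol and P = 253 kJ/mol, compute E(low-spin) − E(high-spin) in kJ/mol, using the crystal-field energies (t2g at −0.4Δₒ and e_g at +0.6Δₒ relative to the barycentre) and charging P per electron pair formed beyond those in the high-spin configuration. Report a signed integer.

Mn³⁺: group 7, so d-count = 7 − 3 = 4.
High-spin d⁴ fills as t2g^3 e_g^1 with CFSE 3(−0.4) + 1(+0.6) = -0.6Δₒ = -157 kJ/mol.
Low-spin: t2g^4 e_g^0, orbital CFSE = -1.6Δₒ = -419 kJ/mol; plus 1 excess pair × P = +253 kJ/mol; total -166 kJ/mol.
The difference is -166 − (-157) = -9 kJ/mol, so low-spin lies lower.

-9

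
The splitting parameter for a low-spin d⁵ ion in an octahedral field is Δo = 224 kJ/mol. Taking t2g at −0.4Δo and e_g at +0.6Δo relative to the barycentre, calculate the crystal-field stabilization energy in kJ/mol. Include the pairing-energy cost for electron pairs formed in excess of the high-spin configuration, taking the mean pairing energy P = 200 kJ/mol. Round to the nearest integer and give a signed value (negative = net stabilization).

-48

Electron filling gives t2g^5 e_g^0.
Orbital CFSE = 5(-0.4) + 0(0.6) = -2.0Δo = -2.0 × 224 = -448 kJ/mol.
Relative to high-spin t2g^3 e_g^2 (0 paired), the low-spin configuration has 2 additional pairs, contributing +2 × 200 = +400 kJ/mol.
Combining: -448 + 400 = -48 kJ/mol.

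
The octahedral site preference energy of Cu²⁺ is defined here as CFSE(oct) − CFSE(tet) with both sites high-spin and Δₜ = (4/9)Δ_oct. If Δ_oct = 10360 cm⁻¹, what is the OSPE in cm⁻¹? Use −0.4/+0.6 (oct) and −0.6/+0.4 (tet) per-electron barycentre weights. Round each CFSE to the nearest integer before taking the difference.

-4374

Group 11 minus oxidation state +2 gives a d⁹ configuration for Cu²⁺.
In an octahedral site d⁹ (HS) is t₂g⁶ eg³, giving CFSE(oct) = -0.6Δ_oct = -6216 cm⁻¹.
Tetrahedral e⁴ t₂⁵ gives -0.4Δₜ = -0.4 × (4/9) × 10360 = -1842 cm⁻¹.
Subtracting, OSPE = -6216 − (-1842) = -4374 cm⁻¹.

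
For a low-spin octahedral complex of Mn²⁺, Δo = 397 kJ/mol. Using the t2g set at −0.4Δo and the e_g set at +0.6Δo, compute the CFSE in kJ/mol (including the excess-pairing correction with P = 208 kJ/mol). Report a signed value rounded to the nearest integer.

Group 7 minus oxidation state +2 gives a d⁵ configuration for Mn²⁺.
The d⁵ electrons fill as t2g^5 e_g^0.
Orbital CFSE = 5(-0.4) + 0(0.6) = -2.0Δo = -2.0 × 397 = -794 kJ/mol.
Relative to high-spin t2g^3 e_g^2 (0 paired), the low-spin configuration has 2 additional pairs, contributing +2 × 208 = +416 kJ/mol.
Combining: -794 + 416 = -378 kJ/mol.

-378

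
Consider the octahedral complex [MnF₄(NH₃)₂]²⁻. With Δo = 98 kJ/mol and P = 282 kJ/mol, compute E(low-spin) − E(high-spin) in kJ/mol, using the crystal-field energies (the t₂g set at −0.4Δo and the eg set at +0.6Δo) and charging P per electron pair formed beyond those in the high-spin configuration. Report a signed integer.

Ligand charges: 4×(-1) from F⁻ and 2×(+0) from NH₃ sum to -4; with overall charge -2, Mn is +2.
Mn²⁺: group 7, so d-count = 7 − 2 = 5.
High-spin: t₂g³ eg², CFSE = 0.0Δo = 0 kJ/mol.
Low-spin: t₂g⁵ eg⁰, orbital CFSE = -2.0Δo = -196 kJ/mol; plus 2 excess pairs × P = +564 kJ/mol; total 368 kJ/mol.
Thus E(LS) − E(HS) = 368 kJ/mol.

368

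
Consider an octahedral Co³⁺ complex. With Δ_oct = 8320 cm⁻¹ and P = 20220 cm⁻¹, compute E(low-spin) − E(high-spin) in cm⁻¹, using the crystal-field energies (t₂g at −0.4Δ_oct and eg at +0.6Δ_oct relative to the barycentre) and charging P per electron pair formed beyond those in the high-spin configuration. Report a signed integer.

23800

Group 9 minus oxidation state +3 gives a d⁶ configuration for Co³⁺.
High-spin d⁶ fills as t₂g⁴ eg² with CFSE 4(−0.4) + 2(+0.6) = -0.4Δ_oct = -3328 cm⁻¹.
Low-spin t₂g⁶ eg⁰ gives -2.4Δ_oct = -19968 cm⁻¹, but forming 2 extra pairs costs 2P = 40440 cm⁻¹, so E(LS) = -19968 + 40440 = 20472 cm⁻¹.
The difference is 20472 − (-3328) = 23800 cm⁻¹, so high-spin lies lower.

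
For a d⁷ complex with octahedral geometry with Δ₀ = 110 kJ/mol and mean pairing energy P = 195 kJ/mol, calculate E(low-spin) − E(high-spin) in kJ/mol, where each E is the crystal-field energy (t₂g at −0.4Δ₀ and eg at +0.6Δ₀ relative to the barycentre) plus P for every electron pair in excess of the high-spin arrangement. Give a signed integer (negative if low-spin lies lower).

In the high-spin limit (t₂g⁵ eg²) the orbital term is -0.8Δ₀ = -88 kJ/mol, with no excess pairing.
For low-spin the configuration is t₂g⁶ eg¹: orbital energy -1.8 × 110 = -198 kJ/mol, and 1 additional pair relative to high-spin adds 195 kJ/mol, giving -3 kJ/mol.
E(LS) − E(HS) = -3 − (-88) = 85 kJ/mol.

85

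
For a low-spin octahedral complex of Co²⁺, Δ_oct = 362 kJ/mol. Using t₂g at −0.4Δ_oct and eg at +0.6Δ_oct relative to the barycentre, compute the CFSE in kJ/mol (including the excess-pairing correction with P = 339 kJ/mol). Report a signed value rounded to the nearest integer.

Co²⁺: group 9, so d-count = 9 − 2 = 7.
Electron filling gives t₂g⁶ eg¹.
The orbital stabilization is -1.8Δ_oct = -1.8 × 362 = -652 kJ/mol.
High-spin d⁷ would be t₂g⁵ eg² with 2 pairs; low-spin has 3, so 1 excess pair costs +1P = +339 kJ/mol.
Combining: -652 + 339 = -313 kJ/mol.

-313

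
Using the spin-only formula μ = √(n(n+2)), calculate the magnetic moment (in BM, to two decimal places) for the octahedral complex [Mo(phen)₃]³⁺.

3.87 BM

phen is neutral, so the +3 overall charge sits on Mo: oxidation state +3.
Mo³⁺: group 6, so d-count = 6 − 3 = 3.
For octahedral d³ the high- and low-spin configurations coincide.
Configuration: t₂g³ eg⁰ → 3 unpaired electrons.
μ(spin-only) = √[3(3+2)] = √15 ≈ 3.87 BM.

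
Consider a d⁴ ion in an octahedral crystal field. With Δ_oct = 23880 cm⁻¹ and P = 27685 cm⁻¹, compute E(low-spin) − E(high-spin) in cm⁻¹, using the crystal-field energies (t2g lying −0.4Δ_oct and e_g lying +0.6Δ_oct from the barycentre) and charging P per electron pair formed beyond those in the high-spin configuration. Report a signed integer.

3805

High-spin: t2g^3 e_g^1, CFSE = -0.6Δ_oct = -14328 cm⁻¹.
Low-spin: t2g^4 e_g^0, orbital CFSE = -1.6Δ_oct = -38208 cm⁻¹; plus 1 excess pair × P = +27685 cm⁻¹; total -10523 cm⁻¹.
Thus E(LS) − E(HS) = 3805 cm⁻¹.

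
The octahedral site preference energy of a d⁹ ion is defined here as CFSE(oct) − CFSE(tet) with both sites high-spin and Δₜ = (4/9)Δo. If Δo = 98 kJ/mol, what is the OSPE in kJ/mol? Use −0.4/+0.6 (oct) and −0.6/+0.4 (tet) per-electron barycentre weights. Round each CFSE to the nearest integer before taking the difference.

-42

Octahedral (high-spin): t2g^6 e_g^3, CFSE = 6(−0.4) + 3(+0.6) = -0.6Δo = -0.6 × 98 = -59 kJ/mol.
Tetrahedral e^4 t2^5 gives -0.4Δₜ = -0.4 × (4/9) × 98 = -17 kJ/mol.
OSPE = -59 − (-17) = -42 kJ/mol.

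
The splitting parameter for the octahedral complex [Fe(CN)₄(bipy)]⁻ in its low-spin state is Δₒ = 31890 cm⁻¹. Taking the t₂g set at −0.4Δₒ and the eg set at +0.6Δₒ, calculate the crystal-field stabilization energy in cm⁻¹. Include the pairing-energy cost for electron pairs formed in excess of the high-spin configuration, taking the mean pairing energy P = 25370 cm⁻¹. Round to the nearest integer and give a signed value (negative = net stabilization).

-13040

Ligand charges: 4×(-1) from CN⁻ and 1×(+0) from bipy sum to -4; with overall charge -1, Fe is +3.
Group 8 minus oxidation state +3 gives a d⁵ configuration for Fe³⁺.
Configuration: t₂g⁵ eg⁰.
The orbital stabilization is -2.0Δₒ = -2.0 × 31890 = -63780 cm⁻¹.
Pairing penalty: 2 pairs vs 0 in the high-spin reference → 2 extra × P = 50740 cm⁻¹.
Combining: -63780 + 50740 = -13040 cm⁻¹.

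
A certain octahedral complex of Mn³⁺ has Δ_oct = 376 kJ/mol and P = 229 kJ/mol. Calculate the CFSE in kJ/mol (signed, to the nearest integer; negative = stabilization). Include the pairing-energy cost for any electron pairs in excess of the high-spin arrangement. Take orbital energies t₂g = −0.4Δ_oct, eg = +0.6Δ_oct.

-373

Mn sits in group 7; removing 3 electrons leaves Mn³⁺ with 7 − 3 = 4 d electrons.
With Δ_oct > P the complex is low-spin.
Configuration: t₂g⁴ eg⁰.
Orbital CFSE = -1.6Δ_oct = -1.6 × 376 = -602 kJ/mol.
Excess pairs vs high-spin: 1 − 0 = 1; pairing cost = +229 kJ/mol.
Net CFSE = -602 + 229 = -373 kJ/mol.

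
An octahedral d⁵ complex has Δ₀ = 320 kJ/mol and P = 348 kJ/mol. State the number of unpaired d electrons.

5

Since Δ₀ = 320 kJ/mol < P = 348 kJ/mol, the complex adopts the high-spin configuration.
Configuration: t₂g³ eg².
Unpaired electrons: 5.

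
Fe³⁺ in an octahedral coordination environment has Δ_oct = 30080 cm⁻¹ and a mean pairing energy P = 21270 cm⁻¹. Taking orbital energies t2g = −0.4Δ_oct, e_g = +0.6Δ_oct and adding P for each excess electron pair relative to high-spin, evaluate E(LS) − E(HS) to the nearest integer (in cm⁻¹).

Group 8 minus oxidation state +3 gives a d⁵ configuration for Fe³⁺.
High-spin d⁵ fills as t2g^3 e_g^2 with CFSE 3(−0.4) + 2(+0.6) = 0.0Δ_oct = 0 cm⁻¹.
Low-spin: t2g^5 e_g^0, orbital CFSE = -2.0Δ_oct = -60160 cm⁻¹; plus 2 excess pairs × P = +42540 cm⁻¹; total -17620 cm⁻¹.
The difference is -17620 − (0) = -17620 cm⁻¹, so low-spin lies lower.

-17620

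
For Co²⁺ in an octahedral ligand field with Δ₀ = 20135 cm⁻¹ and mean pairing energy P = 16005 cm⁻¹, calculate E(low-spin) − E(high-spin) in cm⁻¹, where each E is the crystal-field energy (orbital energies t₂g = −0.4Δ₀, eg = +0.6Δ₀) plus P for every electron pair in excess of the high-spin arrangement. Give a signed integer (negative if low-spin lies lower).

Group 9 minus oxidation state +2 gives a d⁷ configuration for Co²⁺.
In the high-spin limit (t₂g⁵ eg²) the orbital term is -0.8Δ₀ = -16108 cm⁻¹, with no excess pairing.
For low-spin the configuration is t₂g⁶ eg¹: orbital energy -1.8 × 20135 = -36243 cm⁻¹, and 1 additional pair relative to high-spin adds 16005 cm⁻¹, giving -20238 cm⁻¹.
Thus E(LS) − E(HS) = -4130 cm⁻¹.

-4130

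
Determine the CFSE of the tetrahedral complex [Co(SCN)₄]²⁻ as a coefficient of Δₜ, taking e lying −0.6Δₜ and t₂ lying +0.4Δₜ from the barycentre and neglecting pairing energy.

Each SCN⁻ contributes -1; 4 × (-1) = -4. With overall charge -2, Co is in the +2 oxidation state.
Co is in group 9, so Co²⁺ is d⁷ (9 − 2 = 7).
Tetrahedral splitting is small, so the complex is high-spin.
Configuration: e⁴ t₂³.
CFSE = 4(-0.6Δₜ) + 3(0.4Δₜ) = -2.4Δₜ + 1.2Δₜ = -1.2Δₜ.

-1.2 Δₜ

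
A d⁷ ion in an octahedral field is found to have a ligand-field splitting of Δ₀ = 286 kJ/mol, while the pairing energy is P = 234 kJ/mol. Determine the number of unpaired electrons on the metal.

Δ₀ > P, so pairing is preferred: the ground state is low-spin.
Filling d⁷ accordingly: t₂g⁶ eg¹.
Unpaired electrons: 1.

1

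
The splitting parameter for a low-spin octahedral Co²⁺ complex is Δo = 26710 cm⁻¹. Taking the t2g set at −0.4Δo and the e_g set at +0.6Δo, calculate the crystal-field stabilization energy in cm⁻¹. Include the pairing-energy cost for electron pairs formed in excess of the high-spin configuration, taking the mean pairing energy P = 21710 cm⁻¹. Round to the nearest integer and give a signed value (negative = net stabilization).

Group 9 minus oxidation state +2 gives a d⁷ configuration for Co²⁺.
Configuration: t2g^6 e_g^1.
Orbital CFSE = 6(-0.4) + 1(0.6) = -1.8Δo = -1.8 × 26710 = -48078 cm⁻¹.
High-spin d⁷ would be t2g^5 e_g^2 with 2 pairs; low-spin has 3, so 1 excess pair costs +1P = +21710 cm⁻¹.
Overall CFSE = -48078 + 21710 = -26368 cm⁻¹.

-26368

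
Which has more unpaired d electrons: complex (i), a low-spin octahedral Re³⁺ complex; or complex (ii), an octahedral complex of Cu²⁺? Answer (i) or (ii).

(i): Re³⁺: group 7, so d-count = 7 − 3 = 4; t₂g⁴ eg⁰ → 2 unpaired.
(ii): Cu²⁺: group 11, so d-count = 11 − 2 = 9; t₂g⁶ eg³ → 1 unpaired.
So (i) has more unpaired electrons.

(i)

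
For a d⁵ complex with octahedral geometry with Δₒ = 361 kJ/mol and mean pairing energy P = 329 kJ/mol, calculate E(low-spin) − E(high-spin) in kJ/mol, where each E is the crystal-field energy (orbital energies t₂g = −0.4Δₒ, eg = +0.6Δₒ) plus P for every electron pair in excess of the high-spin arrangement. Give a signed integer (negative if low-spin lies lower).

High-spin: t₂g³ eg², CFSE = 0.0Δₒ = 0 kJ/mol.
Low-spin t₂g⁵ eg⁰ gives -2.0Δₒ = -722 kJ/mol, but forming 2 extra pairs costs 2P = 658 kJ/mol, so E(LS) = -722 + 658 = -64 kJ/mol.
E(LS) − E(HS) = -64 − (0) = -64 kJ/mol.

-64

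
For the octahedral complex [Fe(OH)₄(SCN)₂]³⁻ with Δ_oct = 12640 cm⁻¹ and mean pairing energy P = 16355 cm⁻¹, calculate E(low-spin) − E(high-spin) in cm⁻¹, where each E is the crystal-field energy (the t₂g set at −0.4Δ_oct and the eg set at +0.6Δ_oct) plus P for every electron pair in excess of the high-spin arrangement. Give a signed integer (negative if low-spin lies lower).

7430

Ligand charges: 4×(-1) from OH⁻ and 2×(-1) from SCN⁻ sum to -6; with overall charge -3, Fe is +3.
Fe³⁺: group 8, so d-count = 8 − 3 = 5.
In the high-spin limit (t₂g³ eg²) the orbital term is 0.0Δ_oct = 0 cm⁻¹, with no excess pairing.
Low-spin t₂g⁵ eg⁰ gives -2.0Δ_oct = -25280 cm⁻¹, but forming 2 extra pairs costs 2P = 32710 cm⁻¹, so E(LS) = -25280 + 32710 = 7430 cm⁻¹.
The difference is 7430 − (0) = 7430 cm⁻¹, so high-spin lies lower.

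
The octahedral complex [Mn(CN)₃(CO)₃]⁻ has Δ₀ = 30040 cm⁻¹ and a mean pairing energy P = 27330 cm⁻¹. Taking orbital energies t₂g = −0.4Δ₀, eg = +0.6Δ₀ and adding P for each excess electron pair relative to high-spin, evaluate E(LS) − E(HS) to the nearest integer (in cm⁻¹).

Ligand charges: 3×(-1) from CN⁻ and 3×(+0) from CO sum to -3; with overall charge -1, Mn is +2.
Group 7 minus oxidation state +2 gives a d⁵ configuration for Mn²⁺.
High-spin: t₂g³ eg², CFSE = 0.0Δ₀ = 0 cm⁻¹.
Low-spin t₂g⁵ eg⁰ gives -2.0Δ₀ = -60080 cm⁻¹, but forming 2 extra pairs costs 2P = 54660 cm⁻¹, so E(LS) = -60080 + 54660 = -5420 cm⁻¹.
E(LS) − E(HS) = -5420 − (0) = -5420 cm⁻¹.

-5420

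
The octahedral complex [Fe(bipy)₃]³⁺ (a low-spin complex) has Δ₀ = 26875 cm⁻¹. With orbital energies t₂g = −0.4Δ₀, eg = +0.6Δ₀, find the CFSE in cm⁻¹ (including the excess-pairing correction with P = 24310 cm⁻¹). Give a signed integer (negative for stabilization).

-5130

bipy is neutral, so the +3 overall charge sits on Fe: oxidation state +3.
Group 8 minus oxidation state +3 gives a d⁵ configuration for Fe³⁺.
Configuration: t₂g⁵ eg⁰.
The orbital stabilization is -2.0Δ₀ = -2.0 × 26875 = -53750 cm⁻¹.
Pairing penalty: 2 pairs vs 0 in the high-spin reference → 2 extra × P = 48620 cm⁻¹.
Combining: -53750 + 48620 = -5130 cm⁻¹.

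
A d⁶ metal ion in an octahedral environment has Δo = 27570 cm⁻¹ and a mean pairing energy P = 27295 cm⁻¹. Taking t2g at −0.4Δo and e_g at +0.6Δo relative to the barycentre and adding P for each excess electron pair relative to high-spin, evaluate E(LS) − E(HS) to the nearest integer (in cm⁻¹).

-550

High-spin: t2g^4 e_g^2, CFSE = -0.4Δo = -11028 cm⁻¹.
Low-spin: t2g^6 e_g^0, orbital CFSE = -2.4Δo = -66168 cm⁻¹; plus 2 excess pairs × P = +54590 cm⁻¹; total -11578 cm⁻¹.
Thus E(LS) − E(HS) = -550 cm⁻¹.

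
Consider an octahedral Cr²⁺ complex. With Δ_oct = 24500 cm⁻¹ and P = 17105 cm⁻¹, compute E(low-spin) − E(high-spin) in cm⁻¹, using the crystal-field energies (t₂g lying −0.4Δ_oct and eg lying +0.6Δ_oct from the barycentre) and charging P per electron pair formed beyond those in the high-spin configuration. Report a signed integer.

Group 6 minus oxidation state +2 gives a d⁴ configuration for Cr²⁺.
High-spin d⁴ fills as t₂g³ eg¹ with CFSE 3(−0.4) + 1(+0.6) = -0.6Δ_oct = -14700 cm⁻¹.
Low-spin t₂g⁴ eg⁰ gives -1.6Δ_oct = -39200 cm⁻¹, but forming 1 extra pair costs 1P = 17105 cm⁻¹, so E(LS) = -39200 + 17105 = -22095 cm⁻¹.
Thus E(LS) − E(HS) = -7395 cm⁻¹.

-7395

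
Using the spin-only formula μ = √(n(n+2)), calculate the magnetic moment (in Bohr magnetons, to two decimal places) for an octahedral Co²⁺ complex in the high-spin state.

Group 9 minus oxidation state +2 gives a d⁷ configuration for Co²⁺.
Configuration: t2g^5 e_g^2 → 3 unpaired electrons.
μ(spin-only) = √[3(3+2)] = √15 ≈ 3.87 Bohr magnetons.

3.87 Bohr magnetons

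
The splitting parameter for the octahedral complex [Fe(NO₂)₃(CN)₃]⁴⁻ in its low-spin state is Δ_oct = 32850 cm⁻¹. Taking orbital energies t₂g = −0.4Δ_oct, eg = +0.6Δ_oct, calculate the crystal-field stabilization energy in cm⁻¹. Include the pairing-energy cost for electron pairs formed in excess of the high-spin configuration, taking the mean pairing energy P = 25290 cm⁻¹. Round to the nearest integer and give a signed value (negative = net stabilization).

-28260

Ligand charges: 3×(-1) from NO₂⁻ and 3×(-1) from CN⁻ sum to -6; with overall charge -4, Fe is +2.
Fe is in group 8, so Fe²⁺ is d⁶ (8 − 2 = 6).
Configuration: t₂g⁶ eg⁰.
Orbital CFSE = 6(-0.4) + 0(0.6) = -2.4Δ_oct = -2.4 × 32850 = -78840 cm⁻¹.
Relative to high-spin t₂g⁴ eg² (1 paired), the low-spin configuration has 2 additional pairs, contributing +2 × 25290 = +50580 cm⁻¹.
Net CFSE = -78840 + 50580 = -28260 cm⁻¹.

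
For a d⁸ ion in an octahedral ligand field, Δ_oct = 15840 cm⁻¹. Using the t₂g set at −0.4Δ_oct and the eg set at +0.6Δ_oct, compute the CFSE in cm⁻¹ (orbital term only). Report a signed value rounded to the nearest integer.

The d⁸ electrons fill as t₂g⁶ eg².
The orbital stabilization is -1.2Δ_oct = -1.2 × 15840 = -19008 cm⁻¹.

-19008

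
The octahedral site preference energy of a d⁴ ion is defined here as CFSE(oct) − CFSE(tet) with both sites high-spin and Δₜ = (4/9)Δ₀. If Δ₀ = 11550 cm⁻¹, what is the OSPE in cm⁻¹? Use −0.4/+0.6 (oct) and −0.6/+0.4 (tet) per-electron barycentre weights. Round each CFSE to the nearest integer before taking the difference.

-4877

Octahedral (high-spin): t2g^3 e_g^1, CFSE = 3(−0.4) + 1(+0.6) = -0.6Δ₀ = -0.6 × 11550 = -6930 cm⁻¹.
In a tetrahedral site the filling is e^2 t2^2: CFSE(tet) = -0.4Δₜ = -0.4 × (4/9)(11550) = -2053 cm⁻¹.
OSPE = CFSE(oct) − CFSE(tet) = -6930 − (-2053) = -4877 cm⁻¹.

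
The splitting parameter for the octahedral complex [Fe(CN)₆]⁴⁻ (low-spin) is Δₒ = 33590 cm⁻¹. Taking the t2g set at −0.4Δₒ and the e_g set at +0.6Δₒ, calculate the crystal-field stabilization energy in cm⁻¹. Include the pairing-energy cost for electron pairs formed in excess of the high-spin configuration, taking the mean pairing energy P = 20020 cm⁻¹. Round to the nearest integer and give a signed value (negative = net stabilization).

-40576

Each CN⁻ contributes -1; 6 × (-1) = -6. With overall charge -4, Fe is in the +2 oxidation state.
Fe²⁺: group 8, so d-count = 8 − 2 = 6.
The d⁶ electrons fill as t2g^6 e_g^0.
Orbital CFSE = 6(-0.4) + 0(0.6) = -2.4Δₒ = -2.4 × 33590 = -80616 cm⁻¹.
High-spin d⁶ would be t2g^4 e_g^2 with 1 pair; low-spin has 3, so 2 excess pairs cost +2P = +40040 cm⁻¹.
Overall CFSE = -80616 + 40040 = -40576 cm⁻¹.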